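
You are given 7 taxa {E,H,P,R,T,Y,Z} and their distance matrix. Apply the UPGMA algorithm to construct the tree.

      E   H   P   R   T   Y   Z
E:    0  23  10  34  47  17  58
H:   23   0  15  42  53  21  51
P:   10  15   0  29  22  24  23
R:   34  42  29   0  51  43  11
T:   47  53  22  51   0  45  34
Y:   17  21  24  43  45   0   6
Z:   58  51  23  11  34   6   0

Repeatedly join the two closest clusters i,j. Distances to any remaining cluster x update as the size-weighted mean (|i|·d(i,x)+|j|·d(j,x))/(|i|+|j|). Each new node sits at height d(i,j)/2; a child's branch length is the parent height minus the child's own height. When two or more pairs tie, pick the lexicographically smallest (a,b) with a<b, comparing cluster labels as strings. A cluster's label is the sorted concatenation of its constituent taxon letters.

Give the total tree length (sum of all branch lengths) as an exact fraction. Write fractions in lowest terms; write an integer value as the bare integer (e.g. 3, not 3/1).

1613/18

iteration 1: select Y,Z (d=6); attach at lengths (3, 3); label the merged cluster YZ
  updated: d(E,YZ)=75/2, d(H,YZ)=36, d(P,YZ)=47/2, d(R,YZ)=27, d(T,YZ)=79/2
iteration 2: select E,P (d=10); attach at lengths (5, 5); label the merged cluster EP
  updated: d(EP,H)=19, d(EP,R)=63/2, d(EP,T)=69/2, d(EP,YZ)=61/2
iteration 3: select EP,H (d=19); attach at lengths (9/2, 19/2); label the merged cluster EHP
  updated: d(EHP,R)=35, d(EHP,T)=122/3, d(EHP,YZ)=97/3
iteration 4: select R,YZ (d=27); attach at lengths (27/2, 21/2); label the merged cluster RYZ
  updated: d(EHP,RYZ)=299/9, d(RYZ,T)=130/3
iteration 5: select EHP,RYZ (d=299/9); attach at lengths (64/9, 28/9); label the merged cluster EHPRYZ
  updated: d(EHPRYZ,T)=42
iteration 6: select EHPRYZ,T (d=42); attach at lengths (79/18, 21); label the merged cluster EHPRTYZ
final tree: ((((E:5,P:5):9/2,H:19/2):64/9,(R:27/2,(Y:3,Z:3):21/2):28/9):79/18,T:21)
total length: 1613/18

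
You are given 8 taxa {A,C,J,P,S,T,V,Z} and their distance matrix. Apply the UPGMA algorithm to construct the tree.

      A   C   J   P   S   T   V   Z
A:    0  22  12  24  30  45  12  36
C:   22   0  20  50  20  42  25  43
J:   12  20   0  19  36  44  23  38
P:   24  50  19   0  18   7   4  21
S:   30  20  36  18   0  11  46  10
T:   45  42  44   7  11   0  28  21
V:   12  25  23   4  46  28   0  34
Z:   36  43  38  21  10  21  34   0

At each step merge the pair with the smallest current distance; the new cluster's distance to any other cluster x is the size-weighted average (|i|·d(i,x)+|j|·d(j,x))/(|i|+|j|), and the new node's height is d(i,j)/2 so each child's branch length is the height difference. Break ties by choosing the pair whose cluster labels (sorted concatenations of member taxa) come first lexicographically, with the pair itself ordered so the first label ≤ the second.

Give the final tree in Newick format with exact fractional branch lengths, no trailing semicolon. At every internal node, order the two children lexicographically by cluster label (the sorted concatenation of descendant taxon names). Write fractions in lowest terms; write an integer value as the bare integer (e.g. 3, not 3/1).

((((A:6,J:6):15/4,(P:2,V:2):31/4):39/8,C:117/8):197/120,((S:5,Z:5):3,T:8):124/15)

1. join P+V (d=4) ⇒ PV; edges |P|=2, |V|=2
  updated: d(A,PV)=18, d(C,PV)=75/2, d(J,PV)=21, d(PV,S)=32, d(PV,T)=35/2, d(PV,Z)=55/2
2. join S+Z (d=10) ⇒ SZ; edges |S|=5, |Z|=5
  updated: d(A,SZ)=33, d(C,SZ)=63/2, d(J,SZ)=37, d(PV,SZ)=119/4, d(SZ,T)=16
3. join A+J (d=12) ⇒ AJ; edges |A|=6, |J|=6
  updated: d(AJ,C)=21, d(AJ,PV)=39/2, d(AJ,SZ)=35, d(AJ,T)=89/2
4. join SZ+T (d=16) ⇒ STZ; edges |SZ|=3, |T|=8
  updated: d(AJ,STZ)=229/6, d(C,STZ)=35, d(PV,STZ)=77/3
5. join AJ+PV (d=39/2) ⇒ AJPV; edges |AJ|=15/4, |PV|=31/4
  updated: d(AJPV,C)=117/4, d(AJPV,STZ)=383/12
6. join AJPV+C (d=117/4) ⇒ ACJPV; edges |AJPV|=39/8, |C|=117/8
  updated: d(ACJPV,STZ)=488/15
7. join ACJPV+STZ (d=488/15) ⇒ ACJPSTVZ; edges |ACJPV|=197/120, |STZ|=124/15
final tree: ((((A:6,J:6):15/4,(P:2,V:2):31/4):39/8,C:117/8):197/120,((S:5,Z:5):3,T:8):124/15)
total length: 9349/120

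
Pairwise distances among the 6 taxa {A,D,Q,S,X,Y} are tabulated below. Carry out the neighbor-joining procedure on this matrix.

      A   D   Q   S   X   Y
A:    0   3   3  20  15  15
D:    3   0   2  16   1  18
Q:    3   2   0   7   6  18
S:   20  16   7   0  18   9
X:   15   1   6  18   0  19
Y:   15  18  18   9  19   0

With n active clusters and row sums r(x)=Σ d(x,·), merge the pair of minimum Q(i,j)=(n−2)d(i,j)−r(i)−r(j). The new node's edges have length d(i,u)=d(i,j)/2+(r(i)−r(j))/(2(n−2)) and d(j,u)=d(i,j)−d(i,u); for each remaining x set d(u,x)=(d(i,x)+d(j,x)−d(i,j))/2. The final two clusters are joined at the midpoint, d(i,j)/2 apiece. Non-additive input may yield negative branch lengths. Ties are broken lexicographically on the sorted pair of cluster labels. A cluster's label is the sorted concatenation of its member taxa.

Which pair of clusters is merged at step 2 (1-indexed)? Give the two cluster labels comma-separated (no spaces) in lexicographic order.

D,X

1. join S+Y (d=9, Q=-113) ⇒ SY; edges |S|=27/8, |Y|=45/8
  updated: d(A,SY)=13, d(D,SY)=25/2, d(Q,SY)=8, d(SY,X)=14
2. join D+X (d=1, Q=-103/2) ⇒ DX; edges |D|=-29/12, |X|=41/12
  updated: d(A,DX)=17/2, d(DX,Q)=7/2, d(DX,SY)=51/4
3. join A+Q (d=3, Q=-33) ⇒ AQ; edges |A|=4, |Q|=-1
  updated: d(AQ,DX)=9/2, d(AQ,SY)=9
4. join AQ+DX (d=9/2, Q=-105/4) ⇒ ADQX; edges |AQ|=3/8, |DX|=33/8
  updated: d(ADQX,SY)=69/8
5. join ADQX+SY (d=69/8) ⇒ ADQSXY; edges |ADQX|=69/16, |SY|=69/16
final tree: (((A:4,Q:-1):3/8,(D:-29/12,X:41/12):33/8):69/16,(S:27/8,Y:45/8):69/16)
total length: 209/8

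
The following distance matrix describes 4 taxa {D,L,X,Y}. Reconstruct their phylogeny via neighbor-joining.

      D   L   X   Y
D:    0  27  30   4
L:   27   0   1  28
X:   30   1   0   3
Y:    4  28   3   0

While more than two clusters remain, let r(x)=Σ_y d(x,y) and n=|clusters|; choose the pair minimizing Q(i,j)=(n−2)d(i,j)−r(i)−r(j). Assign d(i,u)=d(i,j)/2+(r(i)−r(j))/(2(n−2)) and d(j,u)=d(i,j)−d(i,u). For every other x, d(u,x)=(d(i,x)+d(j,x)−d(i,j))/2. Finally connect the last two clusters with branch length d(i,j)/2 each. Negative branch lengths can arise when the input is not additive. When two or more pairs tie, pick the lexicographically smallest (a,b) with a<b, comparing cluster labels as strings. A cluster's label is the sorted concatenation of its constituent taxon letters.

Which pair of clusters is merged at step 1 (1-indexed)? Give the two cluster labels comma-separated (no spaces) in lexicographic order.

D,Y

step 1: merge (D,Y) at d=4, Q=-88; branch lengths D→17/2, Y→-9/2; new cluster DY
  updated: d(DY,L)=51/2, d(DY,X)=29/2
step 2: merge (DY,L) at d=51/2, Q=-41; branch lengths DY→39/2, L→6; new cluster DLY
  updated: d(DLY,X)=-5
step 3: merge (DLY,X) at d=-5; branch lengths DLY→-5/2, X→-5/2; new cluster DLXY
final tree: (((D:17/2,Y:-9/2):39/2,L:6):-5/2,X:-5/2)
total length: 49/2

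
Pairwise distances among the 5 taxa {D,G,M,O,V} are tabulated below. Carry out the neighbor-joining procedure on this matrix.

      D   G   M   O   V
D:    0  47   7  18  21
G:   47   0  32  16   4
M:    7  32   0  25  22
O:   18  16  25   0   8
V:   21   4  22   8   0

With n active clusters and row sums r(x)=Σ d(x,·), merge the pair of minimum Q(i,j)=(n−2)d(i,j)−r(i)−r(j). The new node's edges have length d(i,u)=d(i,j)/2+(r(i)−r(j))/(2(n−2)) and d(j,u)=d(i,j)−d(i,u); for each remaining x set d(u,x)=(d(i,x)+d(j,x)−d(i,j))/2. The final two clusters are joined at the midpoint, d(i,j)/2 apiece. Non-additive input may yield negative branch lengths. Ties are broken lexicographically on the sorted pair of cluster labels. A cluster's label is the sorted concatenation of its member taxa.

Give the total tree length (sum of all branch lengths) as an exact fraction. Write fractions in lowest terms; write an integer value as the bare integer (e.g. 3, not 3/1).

75/2

1. join D+M (d=7, Q=-158) ⇒ DM; edges |D|=14/3, |M|=7/3
  updated: d(DM,G)=36, d(DM,O)=18, d(DM,V)=18
2. join DM+O (d=18, Q=-78) ⇒ DMO; edges |DM|=33/2, |O|=3/2
  updated: d(DMO,G)=17, d(DMO,V)=4
3. join DMO+G (d=17, Q=-25) ⇒ DGMO; edges |DMO|=17/2, |G|=17/2
  updated: d(DGMO,V)=-9/2
4. join DGMO+V (d=-9/2) ⇒ DGMOV; edges |DGMO|=-9/4, |V|=-9/4
final tree: ((((D:14/3,M:7/3):33/2,O:3/2):17/2,G:17/2):-9/4,V:-9/4)
total length: 75/2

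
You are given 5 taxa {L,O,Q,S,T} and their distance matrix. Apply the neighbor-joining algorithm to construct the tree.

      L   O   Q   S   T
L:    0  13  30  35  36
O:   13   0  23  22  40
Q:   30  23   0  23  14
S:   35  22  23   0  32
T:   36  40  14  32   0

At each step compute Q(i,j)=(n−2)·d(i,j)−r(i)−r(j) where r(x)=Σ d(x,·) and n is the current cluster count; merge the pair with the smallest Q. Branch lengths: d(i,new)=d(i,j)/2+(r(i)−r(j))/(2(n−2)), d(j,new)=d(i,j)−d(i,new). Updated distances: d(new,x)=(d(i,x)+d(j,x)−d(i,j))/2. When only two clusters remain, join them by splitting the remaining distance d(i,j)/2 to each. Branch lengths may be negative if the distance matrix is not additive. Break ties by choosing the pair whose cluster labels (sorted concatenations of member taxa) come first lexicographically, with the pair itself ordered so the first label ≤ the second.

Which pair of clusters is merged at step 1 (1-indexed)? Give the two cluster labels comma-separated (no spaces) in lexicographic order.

iteration 1: select L,O (d=13, Q=-173); attach at lengths (55/6, 23/6); label the merged cluster LO
  updated: d(LO,Q)=20, d(LO,S)=22, d(LO,T)=63/2
iteration 2: select LO,S (d=22, Q=-213/2); attach at lengths (81/8, 95/8); label the merged cluster LOS
  updated: d(LOS,Q)=21/2, d(LOS,T)=83/4
iteration 3: select LOS,Q (d=21/2, Q=-181/4); attach at lengths (69/8, 15/8); label the merged cluster LOQS
  updated: d(LOQS,T)=97/8
iteration 4: select LOQS,T (d=97/8); attach at lengths (97/16, 97/16); label the merged cluster LOQST
final tree: ((((L:55/6,O:23/6):81/8,S:95/8):69/8,Q:15/8):97/16,T:97/16)
total length: 461/8

L,O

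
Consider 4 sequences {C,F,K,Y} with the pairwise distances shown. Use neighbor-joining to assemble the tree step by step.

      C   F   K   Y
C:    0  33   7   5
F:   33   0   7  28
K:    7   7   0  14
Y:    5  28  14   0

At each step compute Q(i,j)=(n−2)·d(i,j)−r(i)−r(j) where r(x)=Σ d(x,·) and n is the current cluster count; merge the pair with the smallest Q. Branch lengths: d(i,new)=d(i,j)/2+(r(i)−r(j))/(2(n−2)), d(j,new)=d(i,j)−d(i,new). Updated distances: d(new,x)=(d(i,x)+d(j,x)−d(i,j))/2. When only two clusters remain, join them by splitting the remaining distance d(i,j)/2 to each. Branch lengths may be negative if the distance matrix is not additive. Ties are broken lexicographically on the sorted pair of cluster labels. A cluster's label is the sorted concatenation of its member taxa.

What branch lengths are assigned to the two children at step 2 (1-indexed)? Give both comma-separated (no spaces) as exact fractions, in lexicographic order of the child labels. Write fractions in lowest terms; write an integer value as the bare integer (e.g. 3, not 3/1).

29/2,27/2

1. join C+Y (d=5, Q=-82) ⇒ CY; edges |C|=2, |Y|=3
  updated: d(CY,F)=28, d(CY,K)=8
2. join CY+F (d=28, Q=-43) ⇒ CFY; edges |CY|=29/2, |F|=27/2
  updated: d(CFY,K)=-13/2
3. join CFY+K (d=-13/2) ⇒ CFKY; edges |CFY|=-13/4, |K|=-13/4
final tree: (((C:2,Y:3):29/2,F:27/2):-13/4,K:-13/4)
total length: 53/2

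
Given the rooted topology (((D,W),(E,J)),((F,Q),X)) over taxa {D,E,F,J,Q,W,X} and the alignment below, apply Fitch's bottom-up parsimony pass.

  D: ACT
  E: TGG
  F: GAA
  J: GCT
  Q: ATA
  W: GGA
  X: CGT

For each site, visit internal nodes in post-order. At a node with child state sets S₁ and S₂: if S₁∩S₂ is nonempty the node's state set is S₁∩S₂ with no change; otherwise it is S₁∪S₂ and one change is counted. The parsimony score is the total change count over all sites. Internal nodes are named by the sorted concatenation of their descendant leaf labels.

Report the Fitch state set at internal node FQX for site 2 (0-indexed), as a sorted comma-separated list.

DW@0: {A} ∪ {G} = {A,G} (union, +1)
EJ@0: {T} ∪ {G} = {G,T} (union, +1)
DEJW@0: {A,G} ∩ {G,T} = {G} (intersection, +0)
FQ@0: {G} ∪ {A} = {A,G} (union, +1)
FQX@0: {A,G} ∪ {C} = {A,C,G} (union, +1)
DEFJQWX@0: {G} ∩ {A,C,G} = {G} (intersection, +0)
DW@1: {C} ∪ {G} = {C,G} (union, +1)
EJ@1: {G} ∪ {C} = {C,G} (union, +1)
DEJW@1: {C,G} ∩ {C,G} = {C,G} (intersection, +0)
FQ@1: {A} ∪ {T} = {A,T} (union, +1)
FQX@1: {A,T} ∪ {G} = {A,G,T} (union, +1)
DEFJQWX@1: {C,G} ∩ {A,G,T} = {G} (intersection, +0)
DW@2: {T} ∪ {A} = {A,T} (union, +1)
EJ@2: {G} ∪ {T} = {G,T} (union, +1)
DEJW@2: {A,T} ∩ {G,T} = {T} (intersection, +0)
FQ@2: {A} ∩ {A} = {A} (intersection, +0)
FQX@2: {A} ∪ {T} = {A,T} (union, +1)
DEFJQWX@2: {T} ∩ {A,T} = {T} (intersection, +0)
per-site changes: [4, 4, 3]; total = 11

A,T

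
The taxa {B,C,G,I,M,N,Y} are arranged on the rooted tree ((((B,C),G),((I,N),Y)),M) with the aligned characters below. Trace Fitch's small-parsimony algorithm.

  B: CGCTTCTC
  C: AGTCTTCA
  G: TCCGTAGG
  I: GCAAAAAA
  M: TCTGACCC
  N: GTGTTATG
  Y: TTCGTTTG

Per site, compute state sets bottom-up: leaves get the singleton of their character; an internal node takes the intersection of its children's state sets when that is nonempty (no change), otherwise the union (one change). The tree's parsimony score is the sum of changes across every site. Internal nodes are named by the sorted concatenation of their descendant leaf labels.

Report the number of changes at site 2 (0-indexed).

site 0, node BC: B={C} ∪ C={A} → {A,C} (+1)
site 0, node BCG: BC={A,C} ∪ G={T} → {A,C,T} (+1)
site 0, node IN: I={G} ∩ N={G} → {G} (+0)
site 0, node INY: IN={G} ∪ Y={T} → {G,T} (+1)
site 0, node BCGINY: BCG={A,C,T} ∩ INY={G,T} → {T} (+0)
site 0, node BCGIMNY: BCGINY={T} ∩ M={T} → {T} (+0)
site 1, node BC: B={G} ∩ C={G} → {G} (+0)
site 1, node BCG: BC={G} ∪ G={C} → {C,G} (+1)
site 1, node IN: I={C} ∪ N={T} → {C,T} (+1)
site 1, node INY: IN={C,T} ∩ Y={T} → {T} (+0)
site 1, node BCGINY: BCG={C,G} ∪ INY={T} → {C,G,T} (+1)
site 1, node BCGIMNY: BCGINY={C,G,T} ∩ M={C} → {C} (+0)
site 2, node BC: B={C} ∪ C={T} → {C,T} (+1)
site 2, node BCG: BC={C,T} ∩ G={C} → {C} (+0)
site 2, node IN: I={A} ∪ N={G} → {A,G} (+1)
site 2, node INY: IN={A,G} ∪ Y={C} → {A,C,G} (+1)
site 2, node BCGINY: BCG={C} ∩ INY={A,C,G} → {C} (+0)
site 2, node BCGIMNY: BCGINY={C} ∪ M={T} → {C,T} (+1)
site 3, node BC: B={T} ∪ C={C} → {C,T} (+1)
site 3, node BCG: BC={C,T} ∪ G={G} → {C,G,T} (+1)
site 3, node IN: I={A} ∪ N={T} → {A,T} (+1)
site 3, node INY: IN={A,T} ∪ Y={G} → {A,G,T} (+1)
site 3, node BCGINY: BCG={C,G,T} ∩ INY={A,G,T} → {G,T} (+0)
site 3, node BCGIMNY: BCGINY={G,T} ∩ M={G} → {G} (+0)
site 4, node BC: B={T} ∩ C={T} → {T} (+0)
site 4, node BCG: BC={T} ∩ G={T} → {T} (+0)
site 4, node IN: I={A} ∪ N={T} → {A,T} (+1)
site 4, node INY: IN={A,T} ∩ Y={T} → {T} (+0)
site 4, node BCGINY: BCG={T} ∩ INY={T} → {T} (+0)
site 4, node BCGIMNY: BCGINY={T} ∪ M={A} → {A,T} (+1)
site 5, node BC: B={C} ∪ C={T} → {C,T} (+1)
site 5, node BCG: BC={C,T} ∪ G={A} → {A,C,T} (+1)
site 5, node IN: I={A} ∩ N={A} → {A} (+0)
site 5, node INY: IN={A} ∪ Y={T} → {A,T} (+1)
site 5, node BCGINY: BCG={A,C,T} ∩ INY={A,T} → {A,T} (+0)
site 5, node BCGIMNY: BCGINY={A,T} ∪ M={C} → {A,C,T} (+1)
site 6, node BC: B={T} ∪ C={C} → {C,T} (+1)
site 6, node BCG: BC={C,T} ∪ G={G} → {C,G,T} (+1)
site 6, node IN: I={A} ∪ N={T} → {A,T} (+1)
site 6, node INY: IN={A,T} ∩ Y={T} → {T} (+0)
site 6, node BCGINY: BCG={C,G,T} ∩ INY={T} → {T} (+0)
site 6, node BCGIMNY: BCGINY={T} ∪ M={C} → {C,T} (+1)
site 7, node BC: B={C} ∪ C={A} → {A,C} (+1)
site 7, node BCG: BC={A,C} ∪ G={G} → {A,C,G} (+1)
site 7, node IN: I={A} ∪ N={G} → {A,G} (+1)
site 7, node INY: IN={A,G} ∩ Y={G} → {G} (+0)
site 7, node BCGINY: BCG={A,C,G} ∩ INY={G} → {G} (+0)
site 7, node BCGIMNY: BCGINY={G} ∪ M={C} → {C,G} (+1)
per-site changes: [3, 3, 4, 4, 2, 4, 4, 4]; total = 28

4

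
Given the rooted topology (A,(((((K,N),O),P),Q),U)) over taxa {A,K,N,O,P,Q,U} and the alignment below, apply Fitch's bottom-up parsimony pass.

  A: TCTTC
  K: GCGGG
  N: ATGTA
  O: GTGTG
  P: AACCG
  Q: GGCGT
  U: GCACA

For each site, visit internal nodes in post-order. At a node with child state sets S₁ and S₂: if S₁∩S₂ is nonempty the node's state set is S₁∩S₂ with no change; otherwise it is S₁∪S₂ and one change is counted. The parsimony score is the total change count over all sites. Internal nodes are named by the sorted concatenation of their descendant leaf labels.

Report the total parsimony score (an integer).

[col 0] KN: children K:{G}, N:{A} ∪→ {A,G}; cost 1
[col 0] KNO: children KN:{A,G}, O:{G} ∩→ {G}; cost 0
[col 0] KNOP: children KNO:{G}, P:{A} ∪→ {A,G}; cost 1
[col 0] KNOPQ: children KNOP:{A,G}, Q:{G} ∩→ {G}; cost 0
[col 0] KNOPQU: children KNOPQ:{G}, U:{G} ∩→ {G}; cost 0
[col 0] AKNOPQU: children A:{T}, KNOPQU:{G} ∪→ {G,T}; cost 1
[col 1] KN: children K:{C}, N:{T} ∪→ {C,T}; cost 1
[col 1] KNO: children KN:{C,T}, O:{T} ∩→ {T}; cost 0
[col 1] KNOP: children KNO:{T}, P:{A} ∪→ {A,T}; cost 1
[col 1] KNOPQ: children KNOP:{A,T}, Q:{G} ∪→ {A,G,T}; cost 1
[col 1] KNOPQU: children KNOPQ:{A,G,T}, U:{C} ∪→ {A,C,G,T}; cost 1
[col 1] AKNOPQU: children A:{C}, KNOPQU:{A,C,G,T} ∩→ {C}; cost 0
[col 2] KN: children K:{G}, N:{G} ∩→ {G}; cost 0
[col 2] KNO: children KN:{G}, O:{G} ∩→ {G}; cost 0
[col 2] KNOP: children KNO:{G}, P:{C} ∪→ {C,G}; cost 1
[col 2] KNOPQ: children KNOP:{C,G}, Q:{C} ∩→ {C}; cost 0
[col 2] KNOPQU: children KNOPQ:{C}, U:{A} ∪→ {A,C}; cost 1
[col 2] AKNOPQU: children A:{T}, KNOPQU:{A,C} ∪→ {A,C,T}; cost 1
[col 3] KN: children K:{G}, N:{T} ∪→ {G,T}; cost 1
[col 3] KNO: children KN:{G,T}, O:{T} ∩→ {T}; cost 0
[col 3] KNOP: children KNO:{T}, P:{C} ∪→ {C,T}; cost 1
[col 3] KNOPQ: children KNOP:{C,T}, Q:{G} ∪→ {C,G,T}; cost 1
[col 3] KNOPQU: children KNOPQ:{C,G,T}, U:{C} ∩→ {C}; cost 0
[col 3] AKNOPQU: children A:{T}, KNOPQU:{C} ∪→ {C,T}; cost 1
[col 4] KN: children K:{G}, N:{A} ∪→ {A,G}; cost 1
[col 4] KNO: children KN:{A,G}, O:{G} ∩→ {G}; cost 0
[col 4] KNOP: children KNO:{G}, P:{G} ∩→ {G}; cost 0
[col 4] KNOPQ: children KNOP:{G}, Q:{T} ∪→ {G,T}; cost 1
[col 4] KNOPQU: children KNOPQ:{G,T}, U:{A} ∪→ {A,G,T}; cost 1
[col 4] AKNOPQU: children A:{C}, KNOPQU:{A,G,T} ∪→ {A,C,G,T}; cost 1
per-site changes: [3, 4, 3, 4, 4]; total = 18

18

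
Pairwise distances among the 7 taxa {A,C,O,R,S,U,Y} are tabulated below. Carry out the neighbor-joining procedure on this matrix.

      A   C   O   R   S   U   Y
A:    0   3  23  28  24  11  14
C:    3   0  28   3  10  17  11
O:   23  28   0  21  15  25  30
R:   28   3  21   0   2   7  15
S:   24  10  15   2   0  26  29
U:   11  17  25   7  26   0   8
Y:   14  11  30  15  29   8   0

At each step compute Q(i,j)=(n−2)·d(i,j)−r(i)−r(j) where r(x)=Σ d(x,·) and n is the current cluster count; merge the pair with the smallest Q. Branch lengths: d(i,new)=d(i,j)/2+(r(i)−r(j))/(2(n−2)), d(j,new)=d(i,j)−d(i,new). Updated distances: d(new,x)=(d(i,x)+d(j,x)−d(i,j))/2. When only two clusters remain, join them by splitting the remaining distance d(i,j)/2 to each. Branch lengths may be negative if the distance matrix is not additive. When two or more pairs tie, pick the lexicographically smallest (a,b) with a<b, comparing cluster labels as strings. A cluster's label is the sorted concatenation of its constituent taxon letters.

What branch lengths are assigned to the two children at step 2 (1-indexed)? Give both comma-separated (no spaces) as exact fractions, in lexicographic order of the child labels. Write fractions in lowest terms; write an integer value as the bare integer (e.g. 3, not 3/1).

1. join O+S (d=15, Q=-173) ⇒ OS; edges |O|=111/10, |S|=39/10
  updated: d(A,OS)=16, d(C,OS)=23/2, d(OS,R)=4, d(OS,U)=18, d(OS,Y)=22
2. join OS+R (d=4, Q=-225/2) ⇒ ORS; edges |OS|=61/16, |R|=3/16
  updated: d(A,ORS)=20, d(C,ORS)=21/4, d(ORS,U)=21/2, d(ORS,Y)=33/2
3. join A+C (d=3, Q=-301/4) ⇒ AC; edges |A|=83/24, |C|=-11/24
  updated: d(AC,ORS)=89/8, d(AC,U)=25/2, d(AC,Y)=11
4. join AC+ORS (d=89/8, Q=-101/2) ⇒ ACORS; edges |AC|=75/16, |ORS|=103/16
  updated: d(ACORS,U)=95/16, d(ACORS,Y)=131/16
5. join ACORS+U (d=95/16, Q=-177/8) ⇒ ACORSU; edges |ACORS|=49/16, |U|=23/8
  updated: d(ACORSU,Y)=41/8
6. join ACORSU+Y (d=41/8) ⇒ ACORSUY; edges |ACORSU|=41/16, |Y|=41/16
final tree: ((((A:83/24,C:-11/24):75/16,((O:111/10,S:39/10):61/16,R:3/16):103/16):49/16,U:23/8):41/16,Y:41/16)
total length: 707/16

61/16,3/16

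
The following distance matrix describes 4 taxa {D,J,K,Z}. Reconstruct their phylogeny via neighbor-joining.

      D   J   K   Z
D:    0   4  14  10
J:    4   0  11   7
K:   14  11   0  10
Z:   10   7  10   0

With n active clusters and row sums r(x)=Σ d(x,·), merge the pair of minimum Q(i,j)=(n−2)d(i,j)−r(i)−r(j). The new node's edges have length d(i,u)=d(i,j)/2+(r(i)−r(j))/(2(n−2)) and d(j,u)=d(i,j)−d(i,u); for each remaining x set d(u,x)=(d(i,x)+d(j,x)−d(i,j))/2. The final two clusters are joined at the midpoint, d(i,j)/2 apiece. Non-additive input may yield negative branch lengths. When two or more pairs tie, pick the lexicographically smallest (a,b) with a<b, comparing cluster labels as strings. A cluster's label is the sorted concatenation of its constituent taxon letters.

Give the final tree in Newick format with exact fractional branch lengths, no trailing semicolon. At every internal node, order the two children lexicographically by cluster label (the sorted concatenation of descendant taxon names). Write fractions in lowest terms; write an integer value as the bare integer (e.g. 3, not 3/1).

(((D:7/2,J:1/2):7/2,K:7):3/2,Z:3/2)

iteration 1: select D,J (d=4, Q=-42); attach at lengths (7/2, 1/2); label the merged cluster DJ
  updated: d(DJ,K)=21/2, d(DJ,Z)=13/2
iteration 2: select DJ,K (d=21/2, Q=-27); attach at lengths (7/2, 7); label the merged cluster DJK
  updated: d(DJK,Z)=3
iteration 3: select DJK,Z (d=3); attach at lengths (3/2, 3/2); label the merged cluster DJKZ
final tree: (((D:7/2,J:1/2):7/2,K:7):3/2,Z:3/2)
total length: 35/2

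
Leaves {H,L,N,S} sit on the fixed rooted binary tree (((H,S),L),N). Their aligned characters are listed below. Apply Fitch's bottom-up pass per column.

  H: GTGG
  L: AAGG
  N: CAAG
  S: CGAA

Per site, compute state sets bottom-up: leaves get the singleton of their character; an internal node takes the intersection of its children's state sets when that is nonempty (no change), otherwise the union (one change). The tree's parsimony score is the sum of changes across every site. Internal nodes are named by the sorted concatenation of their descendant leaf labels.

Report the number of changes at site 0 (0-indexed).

site 0, node HS: H={G} ∪ S={C} → {C,G} (+1)
site 0, node HLS: HS={C,G} ∪ L={A} → {A,C,G} (+1)
site 0, node HLNS: HLS={A,C,G} ∩ N={C} → {C} (+0)
site 1, node HS: H={T} ∪ S={G} → {G,T} (+1)
site 1, node HLS: HS={G,T} ∪ L={A} → {A,G,T} (+1)
site 1, node HLNS: HLS={A,G,T} ∩ N={A} → {A} (+0)
site 2, node HS: H={G} ∪ S={A} → {A,G} (+1)
site 2, node HLS: HS={A,G} ∩ L={G} → {G} (+0)
site 2, node HLNS: HLS={G} ∪ N={A} → {A,G} (+1)
site 3, node HS: H={G} ∪ S={A} → {A,G} (+1)
site 3, node HLS: HS={A,G} ∩ L={G} → {G} (+0)
site 3, node HLNS: HLS={G} ∩ N={G} → {G} (+0)
per-site changes: [2, 2, 2, 1]; total = 7

2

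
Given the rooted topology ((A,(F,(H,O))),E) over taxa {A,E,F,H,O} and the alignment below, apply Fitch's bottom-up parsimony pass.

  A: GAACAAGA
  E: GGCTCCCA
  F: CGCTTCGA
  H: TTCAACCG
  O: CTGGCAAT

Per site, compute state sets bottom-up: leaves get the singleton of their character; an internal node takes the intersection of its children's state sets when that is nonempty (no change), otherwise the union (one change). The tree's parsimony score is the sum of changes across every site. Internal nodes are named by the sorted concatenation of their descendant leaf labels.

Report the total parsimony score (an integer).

site 0, node HO: H={T} ∪ O={C} → {C,T} (+1)
site 0, node FHO: F={C} ∩ HO={C,T} → {C} (+0)
site 0, node AFHO: A={G} ∪ FHO={C} → {C,G} (+1)
site 0, node AEFHO: AFHO={C,G} ∩ E={G} → {G} (+0)
site 1, node HO: H={T} ∩ O={T} → {T} (+0)
site 1, node FHO: F={G} ∪ HO={T} → {G,T} (+1)
site 1, node AFHO: A={A} ∪ FHO={G,T} → {A,G,T} (+1)
site 1, node AEFHO: AFHO={A,G,T} ∩ E={G} → {G} (+0)
site 2, node HO: H={C} ∪ O={G} → {C,G} (+1)
site 2, node FHO: F={C} ∩ HO={C,G} → {C} (+0)
site 2, node AFHO: A={A} ∪ FHO={C} → {A,C} (+1)
site 2, node AEFHO: AFHO={A,C} ∩ E={C} → {C} (+0)
site 3, node HO: H={A} ∪ O={G} → {A,G} (+1)
site 3, node FHO: F={T} ∪ HO={A,G} → {A,G,T} (+1)
site 3, node AFHO: A={C} ∪ FHO={A,G,T} → {A,C,G,T} (+1)
site 3, node AEFHO: AFHO={A,C,G,T} ∩ E={T} → {T} (+0)
site 4, node HO: H={A} ∪ O={C} → {A,C} (+1)
site 4, node FHO: F={T} ∪ HO={A,C} → {A,C,T} (+1)
site 4, node AFHO: A={A} ∩ FHO={A,C,T} → {A} (+0)
site 4, node AEFHO: AFHO={A} ∪ E={C} → {A,C} (+1)
site 5, node HO: H={C} ∪ O={A} → {A,C} (+1)
site 5, node FHO: F={C} ∩ HO={A,C} → {C} (+0)
site 5, node AFHO: A={A} ∪ FHO={C} → {A,C} (+1)
site 5, node AEFHO: AFHO={A,C} ∩ E={C} → {C} (+0)
site 6, node HO: H={C} ∪ O={A} → {A,C} (+1)
site 6, node FHO: F={G} ∪ HO={A,C} → {A,C,G} (+1)
site 6, node AFHO: A={G} ∩ FHO={A,C,G} → {G} (+0)
site 6, node AEFHO: AFHO={G} ∪ E={C} → {C,G} (+1)
site 7, node HO: H={G} ∪ O={T} → {G,T} (+1)
site 7, node FHO: F={A} ∪ HO={G,T} → {A,G,T} (+1)
site 7, node AFHO: A={A} ∩ FHO={A,G,T} → {A} (+0)
site 7, node AEFHO: AFHO={A} ∩ E={A} → {A} (+0)
per-site changes: [2, 2, 2, 3, 3, 2, 3, 2]; total = 19

19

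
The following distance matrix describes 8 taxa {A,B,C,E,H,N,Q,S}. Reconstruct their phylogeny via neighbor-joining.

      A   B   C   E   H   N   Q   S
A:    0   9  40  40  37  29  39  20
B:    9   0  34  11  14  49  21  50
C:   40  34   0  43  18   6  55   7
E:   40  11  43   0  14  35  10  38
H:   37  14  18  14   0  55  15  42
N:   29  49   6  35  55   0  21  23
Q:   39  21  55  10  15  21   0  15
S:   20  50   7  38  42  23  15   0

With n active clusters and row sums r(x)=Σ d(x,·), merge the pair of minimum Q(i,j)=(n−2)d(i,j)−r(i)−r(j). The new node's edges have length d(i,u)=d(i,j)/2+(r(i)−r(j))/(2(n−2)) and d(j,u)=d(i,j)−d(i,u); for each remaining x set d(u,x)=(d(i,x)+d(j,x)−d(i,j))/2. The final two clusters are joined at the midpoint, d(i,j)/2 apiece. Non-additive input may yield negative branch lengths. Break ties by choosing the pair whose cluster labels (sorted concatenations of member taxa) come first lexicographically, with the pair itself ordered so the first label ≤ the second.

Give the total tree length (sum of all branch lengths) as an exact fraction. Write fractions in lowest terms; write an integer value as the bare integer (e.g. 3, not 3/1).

2435/32

1. join C+N (d=6, Q=-385) ⇒ CN; edges |C|=7/4, |N|=17/4
  updated: d(A,CN)=63/2, d(B,CN)=77/2, d(CN,E)=36, d(CN,H)=67/2, d(CN,Q)=35, d(CN,S)=12
2. join CN+S (d=12, Q=-607/2) ⇒ CNS; edges |CN|=139/20, |S|=101/20
  updated: d(A,CNS)=79/4, d(B,CNS)=153/4, d(CNS,E)=31, d(CNS,H)=127/4, d(CNS,Q)=19
3. join A+CNS (d=79/4, Q=-411/2) ⇒ ACNS; edges |A|=21/2, |CNS|=37/4
  updated: d(ACNS,B)=55/4, d(ACNS,E)=205/8, d(ACNS,H)=49/2, d(ACNS,Q)=153/8
4. join ACNS+B (d=55/4, Q=-203/2) ⇒ ABCNS; edges |ACNS|=43/4, |B|=3
  updated: d(ABCNS,E)=183/16, d(ABCNS,H)=99/8, d(ABCNS,Q)=211/16
5. join ABCNS+H (d=99/8, Q=-429/8) ⇒ ABCHNS; edges |ABCNS|=163/32, |H|=233/32
  updated: d(ABCHNS,E)=209/32, d(ABCHNS,Q)=253/32
6. join ABCHNS+E (d=209/32, Q=-391/16) ⇒ ABCEHNS; edges |ABCHNS|=71/32, |E|=69/16
  updated: d(ABCEHNS,Q)=91/16
7. join ABCEHNS+Q (d=91/16) ⇒ ABCEHNQS; edges |ABCEHNS|=91/32, |Q|=91/32
final tree: (((((A:21/2,((C:7/4,N:17/4):139/20,S:101/20):37/4):43/4,B:3):163/32,H:233/32):71/32,E:69/16):91/32,Q:91/32)
total length: 2435/32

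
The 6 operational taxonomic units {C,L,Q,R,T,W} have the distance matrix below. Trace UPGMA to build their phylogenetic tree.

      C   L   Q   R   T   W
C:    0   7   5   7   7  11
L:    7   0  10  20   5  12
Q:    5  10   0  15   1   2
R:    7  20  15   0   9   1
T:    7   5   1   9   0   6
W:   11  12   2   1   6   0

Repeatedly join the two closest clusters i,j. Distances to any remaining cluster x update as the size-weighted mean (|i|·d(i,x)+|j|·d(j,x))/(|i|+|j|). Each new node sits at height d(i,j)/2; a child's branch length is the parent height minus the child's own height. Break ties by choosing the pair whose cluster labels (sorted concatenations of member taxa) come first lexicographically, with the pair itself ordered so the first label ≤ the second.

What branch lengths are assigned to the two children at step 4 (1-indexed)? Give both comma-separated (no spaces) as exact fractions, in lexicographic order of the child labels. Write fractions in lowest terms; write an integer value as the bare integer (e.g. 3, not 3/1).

iteration 1: select Q,T (d=1); attach at lengths (1/2, 1/2); label the merged cluster QT
  updated: d(C,QT)=6, d(L,QT)=15/2, d(QT,R)=12, d(QT,W)=4
iteration 2: select R,W (d=1); attach at lengths (1/2, 1/2); label the merged cluster RW
  updated: d(C,RW)=9, d(L,RW)=16, d(QT,RW)=8
iteration 3: select C,QT (d=6); attach at lengths (3, 5/2); label the merged cluster CQT
  updated: d(CQT,L)=22/3, d(CQT,RW)=25/3
iteration 4: select CQT,L (d=22/3); attach at lengths (2/3, 11/3); label the merged cluster CLQT
  updated: d(CLQT,RW)=41/4
iteration 5: select CLQT,RW (d=41/4); attach at lengths (35/24, 37/8); label the merged cluster CLQRTW
final tree: (((C:3,(Q:1/2,T:1/2):5/2):2/3,L:11/3):35/24,(R:1/2,W:1/2):37/8)
total length: 215/12

2/3,11/3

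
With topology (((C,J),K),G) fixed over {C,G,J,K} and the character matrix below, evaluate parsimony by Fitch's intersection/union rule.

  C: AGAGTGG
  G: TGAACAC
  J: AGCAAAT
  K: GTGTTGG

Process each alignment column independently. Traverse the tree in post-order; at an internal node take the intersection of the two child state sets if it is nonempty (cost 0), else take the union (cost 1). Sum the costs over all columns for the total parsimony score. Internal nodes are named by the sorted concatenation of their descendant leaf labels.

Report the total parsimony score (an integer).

site 0, node CJ: C={A} ∩ J={A} → {A} (+0)
site 0, node CJK: CJ={A} ∪ K={G} → {A,G} (+1)
site 0, node CGJK: CJK={A,G} ∪ G={T} → {A,G,T} (+1)
site 1, node CJ: C={G} ∩ J={G} → {G} (+0)
site 1, node CJK: CJ={G} ∪ K={T} → {G,T} (+1)
site 1, node CGJK: CJK={G,T} ∩ G={G} → {G} (+0)
site 2, node CJ: C={A} ∪ J={C} → {A,C} (+1)
site 2, node CJK: CJ={A,C} ∪ K={G} → {A,C,G} (+1)
site 2, node CGJK: CJK={A,C,G} ∩ G={A} → {A} (+0)
site 3, node CJ: C={G} ∪ J={A} → {A,G} (+1)
site 3, node CJK: CJ={A,G} ∪ K={T} → {A,G,T} (+1)
site 3, node CGJK: CJK={A,G,T} ∩ G={A} → {A} (+0)
site 4, node CJ: C={T} ∪ J={A} → {A,T} (+1)
site 4, node CJK: CJ={A,T} ∩ K={T} → {T} (+0)
site 4, node CGJK: CJK={T} ∪ G={C} → {C,T} (+1)
site 5, node CJ: C={G} ∪ J={A} → {A,G} (+1)
site 5, node CJK: CJ={A,G} ∩ K={G} → {G} (+0)
site 5, node CGJK: CJK={G} ∪ G={A} → {A,G} (+1)
site 6, node CJ: C={G} ∪ J={T} → {G,T} (+1)
site 6, node CJK: CJ={G,T} ∩ K={G} → {G} (+0)
site 6, node CGJK: CJK={G} ∪ G={C} → {C,G} (+1)
per-site changes: [2, 1, 2, 2, 2, 2, 2]; total = 13

13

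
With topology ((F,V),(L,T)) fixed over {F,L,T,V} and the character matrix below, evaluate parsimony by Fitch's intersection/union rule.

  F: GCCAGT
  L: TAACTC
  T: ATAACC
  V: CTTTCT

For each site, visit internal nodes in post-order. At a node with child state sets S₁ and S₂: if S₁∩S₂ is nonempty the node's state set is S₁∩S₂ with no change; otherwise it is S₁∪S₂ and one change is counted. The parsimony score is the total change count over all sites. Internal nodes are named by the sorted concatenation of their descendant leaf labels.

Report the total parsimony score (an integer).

site 0, node FV: F={G} ∪ V={C} → {C,G} (+1)
site 0, node LT: L={T} ∪ T={A} → {A,T} (+1)
site 0, node FLTV: FV={C,G} ∪ LT={A,T} → {A,C,G,T} (+1)
site 1, node FV: F={C} ∪ V={T} → {C,T} (+1)
site 1, node LT: L={A} ∪ T={T} → {A,T} (+1)
site 1, node FLTV: FV={C,T} ∩ LT={A,T} → {T} (+0)
site 2, node FV: F={C} ∪ V={T} → {C,T} (+1)
site 2, node LT: L={A} ∩ T={A} → {A} (+0)
site 2, node FLTV: FV={C,T} ∪ LT={A} → {A,C,T} (+1)
site 3, node FV: F={A} ∪ V={T} → {A,T} (+1)
site 3, node LT: L={C} ∪ T={A} → {A,C} (+1)
site 3, node FLTV: FV={A,T} ∩ LT={A,C} → {A} (+0)
site 4, node FV: F={G} ∪ V={C} → {C,G} (+1)
site 4, node LT: L={T} ∪ T={C} → {C,T} (+1)
site 4, node FLTV: FV={C,G} ∩ LT={C,T} → {C} (+0)
site 5, node FV: F={T} ∩ V={T} → {T} (+0)
site 5, node LT: L={C} ∩ T={C} → {C} (+0)
site 5, node FLTV: FV={T} ∪ LT={C} → {C,T} (+1)
per-site changes: [3, 2, 2, 2, 2, 1]; total = 12

12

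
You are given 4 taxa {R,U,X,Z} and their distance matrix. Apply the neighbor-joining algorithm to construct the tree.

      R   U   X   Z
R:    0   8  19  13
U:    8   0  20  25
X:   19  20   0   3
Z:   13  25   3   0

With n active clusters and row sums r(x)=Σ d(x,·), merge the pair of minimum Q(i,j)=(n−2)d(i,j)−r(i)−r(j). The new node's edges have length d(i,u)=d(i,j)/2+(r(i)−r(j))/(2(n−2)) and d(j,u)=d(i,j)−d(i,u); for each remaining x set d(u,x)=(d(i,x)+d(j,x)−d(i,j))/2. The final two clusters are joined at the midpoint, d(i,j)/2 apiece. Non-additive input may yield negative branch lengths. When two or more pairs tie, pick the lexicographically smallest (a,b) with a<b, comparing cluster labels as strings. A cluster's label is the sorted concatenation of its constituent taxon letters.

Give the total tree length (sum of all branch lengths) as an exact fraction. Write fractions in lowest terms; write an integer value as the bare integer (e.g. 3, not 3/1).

iteration 1: select R,U (d=8, Q=-77); attach at lengths (3/4, 29/4); label the merged cluster RU
  updated: d(RU,X)=31/2, d(RU,Z)=15
iteration 2: select RU,X (d=31/2, Q=-67/2); attach at lengths (55/4, 7/4); label the merged cluster RUX
  updated: d(RUX,Z)=5/4
iteration 3: select RUX,Z (d=5/4); attach at lengths (5/8, 5/8); label the merged cluster RUXZ
final tree: (((R:3/4,U:29/4):55/4,X:7/4):5/8,Z:5/8)
total length: 99/4

99/4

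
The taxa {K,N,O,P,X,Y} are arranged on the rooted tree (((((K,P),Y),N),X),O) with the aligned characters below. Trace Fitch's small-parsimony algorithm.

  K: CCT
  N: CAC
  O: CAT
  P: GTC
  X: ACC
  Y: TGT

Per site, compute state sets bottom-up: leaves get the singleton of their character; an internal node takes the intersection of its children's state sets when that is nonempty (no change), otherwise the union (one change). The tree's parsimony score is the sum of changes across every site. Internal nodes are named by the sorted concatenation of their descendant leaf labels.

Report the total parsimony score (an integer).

10

site 0, node KP: K={C} ∪ P={G} → {C,G} (+1)
site 0, node KPY: KP={C,G} ∪ Y={T} → {C,G,T} (+1)
site 0, node KNPY: KPY={C,G,T} ∩ N={C} → {C} (+0)
site 0, node KNPXY: KNPY={C} ∪ X={A} → {A,C} (+1)
site 0, node KNOPXY: KNPXY={A,C} ∩ O={C} → {C} (+0)
site 1, node KP: K={C} ∪ P={T} → {C,T} (+1)
site 1, node KPY: KP={C,T} ∪ Y={G} → {C,G,T} (+1)
site 1, node KNPY: KPY={C,G,T} ∪ N={A} → {A,C,G,T} (+1)
site 1, node KNPXY: KNPY={A,C,G,T} ∩ X={C} → {C} (+0)
site 1, node KNOPXY: KNPXY={C} ∪ O={A} → {A,C} (+1)
site 2, node KP: K={T} ∪ P={C} → {C,T} (+1)
site 2, node KPY: KP={C,T} ∩ Y={T} → {T} (+0)
site 2, node KNPY: KPY={T} ∪ N={C} → {C,T} (+1)
site 2, node KNPXY: KNPY={C,T} ∩ X={C} → {C} (+0)
site 2, node KNOPXY: KNPXY={C} ∪ O={T} → {C,T} (+1)
per-site changes: [3, 4, 3]; total = 10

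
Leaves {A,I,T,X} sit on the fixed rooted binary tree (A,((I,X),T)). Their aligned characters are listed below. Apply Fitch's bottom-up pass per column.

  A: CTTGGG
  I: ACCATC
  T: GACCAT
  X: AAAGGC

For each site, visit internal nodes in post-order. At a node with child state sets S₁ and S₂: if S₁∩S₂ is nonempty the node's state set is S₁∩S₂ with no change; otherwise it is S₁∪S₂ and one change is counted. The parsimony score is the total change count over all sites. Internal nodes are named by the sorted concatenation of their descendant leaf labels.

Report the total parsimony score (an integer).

12

[col 0] IX: children I:{A}, X:{A} ∩→ {A}; cost 0
[col 0] ITX: children IX:{A}, T:{G} ∪→ {A,G}; cost 1
[col 0] AITX: children A:{C}, ITX:{A,G} ∪→ {A,C,G}; cost 1
[col 1] IX: children I:{C}, X:{A} ∪→ {A,C}; cost 1
[col 1] ITX: children IX:{A,C}, T:{A} ∩→ {A}; cost 0
[col 1] AITX: children A:{T}, ITX:{A} ∪→ {A,T}; cost 1
[col 2] IX: children I:{C}, X:{A} ∪→ {A,C}; cost 1
[col 2] ITX: children IX:{A,C}, T:{C} ∩→ {C}; cost 0
[col 2] AITX: children A:{T}, ITX:{C} ∪→ {C,T}; cost 1
[col 3] IX: children I:{A}, X:{G} ∪→ {A,G}; cost 1
[col 3] ITX: children IX:{A,G}, T:{C} ∪→ {A,C,G}; cost 1
[col 3] AITX: children A:{G}, ITX:{A,C,G} ∩→ {G}; cost 0
[col 4] IX: children I:{T}, X:{G} ∪→ {G,T}; cost 1
[col 4] ITX: children IX:{G,T}, T:{A} ∪→ {A,G,T}; cost 1
[col 4] AITX: children A:{G}, ITX:{A,G,T} ∩→ {G}; cost 0
[col 5] IX: children I:{C}, X:{C} ∩→ {C}; cost 0
[col 5] ITX: children IX:{C}, T:{T} ∪→ {C,T}; cost 1
[col 5] AITX: children A:{G}, ITX:{C,T} ∪→ {C,G,T}; cost 1
per-site changes: [2, 2, 2, 2, 2, 2]; total = 12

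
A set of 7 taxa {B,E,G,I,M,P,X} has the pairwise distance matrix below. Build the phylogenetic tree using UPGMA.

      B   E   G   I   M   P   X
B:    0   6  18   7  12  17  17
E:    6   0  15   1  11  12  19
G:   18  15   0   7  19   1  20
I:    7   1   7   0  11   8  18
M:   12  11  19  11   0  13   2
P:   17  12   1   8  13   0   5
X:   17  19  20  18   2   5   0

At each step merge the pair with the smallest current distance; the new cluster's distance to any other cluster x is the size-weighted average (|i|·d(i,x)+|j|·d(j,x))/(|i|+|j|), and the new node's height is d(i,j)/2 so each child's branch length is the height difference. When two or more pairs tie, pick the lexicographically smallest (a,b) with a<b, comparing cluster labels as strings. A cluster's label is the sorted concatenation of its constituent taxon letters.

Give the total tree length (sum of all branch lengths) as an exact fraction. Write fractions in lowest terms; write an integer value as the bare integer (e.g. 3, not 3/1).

step 1: merge (E,I) at d=1; branch lengths E→1/2, I→1/2; new cluster EI
  updated: d(B,EI)=13/2, d(EI,G)=11, d(EI,M)=11, d(EI,P)=10, d(EI,X)=37/2
step 2: merge (G,P) at d=1; branch lengths G→1/2, P→1/2; new cluster GP
  updated: d(B,GP)=35/2, d(EI,GP)=21/2, d(GP,M)=16, d(GP,X)=25/2
step 3: merge (M,X) at d=2; branch lengths M→1, X→1; new cluster MX
  updated: d(B,MX)=29/2, d(EI,MX)=59/4, d(GP,MX)=57/4
step 4: merge (B,EI) at d=13/2; branch lengths B→13/4, EI→11/4; new cluster BEI
  updated: d(BEI,GP)=77/6, d(BEI,MX)=44/3
step 5: merge (BEI,GP) at d=77/6; branch lengths BEI→19/6, GP→71/12; new cluster BEGIP
  updated: d(BEGIP,MX)=29/2
step 6: merge (BEGIP,MX) at d=29/2; branch lengths BEGIP→5/6, MX→25/4; new cluster BEGIMPX
final tree: (((B:13/4,(E:1/2,I:1/2):11/4):19/6,(G:1/2,P:1/2):71/12):5/6,(M:1,X:1):25/4)
total length: 157/6

157/6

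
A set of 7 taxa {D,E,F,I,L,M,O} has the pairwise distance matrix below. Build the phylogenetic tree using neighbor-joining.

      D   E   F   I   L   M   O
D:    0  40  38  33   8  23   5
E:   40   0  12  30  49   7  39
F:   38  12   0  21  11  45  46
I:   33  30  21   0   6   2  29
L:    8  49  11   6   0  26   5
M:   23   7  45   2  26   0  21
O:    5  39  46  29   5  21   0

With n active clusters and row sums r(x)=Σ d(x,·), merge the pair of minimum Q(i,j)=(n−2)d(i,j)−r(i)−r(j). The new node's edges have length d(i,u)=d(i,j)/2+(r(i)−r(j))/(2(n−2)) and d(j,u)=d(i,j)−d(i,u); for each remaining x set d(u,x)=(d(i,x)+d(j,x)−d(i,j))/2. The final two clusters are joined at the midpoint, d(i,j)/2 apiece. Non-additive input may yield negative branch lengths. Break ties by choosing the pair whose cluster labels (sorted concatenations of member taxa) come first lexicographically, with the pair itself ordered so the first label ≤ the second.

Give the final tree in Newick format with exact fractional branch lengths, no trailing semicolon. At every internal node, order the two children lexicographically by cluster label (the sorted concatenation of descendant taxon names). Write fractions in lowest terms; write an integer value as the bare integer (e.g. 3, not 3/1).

(((((D:51/16,O:29/16):145/24,L:-49/24):195/16,(E:32/5,F:28/5):223/16):77/16,I:-1/2):5/4,M:5/4)

iteration 1: select E,F (d=12, Q=-290); attach at lengths (32/5, 28/5); label the merged cluster EF
  updated: d(D,EF)=33, d(EF,I)=39/2, d(EF,L)=24, d(EF,M)=20, d(EF,O)=73/2
iteration 2: select D,O (d=5, Q=-357/2); attach at lengths (51/16, 29/16); label the merged cluster DO
  updated: d(DO,EF)=129/4, d(DO,I)=57/2, d(DO,L)=4, d(DO,M)=39/2
iteration 3: select DO,L (d=4, Q=-529/4); attach at lengths (145/24, -49/24); label the merged cluster DLO
  updated: d(DLO,EF)=209/8, d(DLO,I)=61/4, d(DLO,M)=83/4
iteration 4: select DLO,EF (d=209/8, Q=-151/2); attach at lengths (195/16, 223/16); label the merged cluster DEFLO
  updated: d(DEFLO,I)=69/16, d(DEFLO,M)=117/16
iteration 5: select DEFLO,I (d=69/16, Q=-109/8); attach at lengths (77/16, -1/2); label the merged cluster DEFILO
  updated: d(DEFILO,M)=5/2
iteration 6: select DEFILO,M (d=5/2); attach at lengths (5/4, 5/4); label the merged cluster DEFILMO
final tree: (((((D:51/16,O:29/16):145/24,L:-49/24):195/16,(E:32/5,F:28/5):223/16):77/16,I:-1/2):5/4,M:5/4)
total length: 863/16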